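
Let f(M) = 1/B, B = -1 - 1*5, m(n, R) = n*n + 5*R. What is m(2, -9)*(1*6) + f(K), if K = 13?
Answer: -1477/6 ≈ -246.17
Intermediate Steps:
m(n, R) = n² + 5*R
B = -6 (B = -1 - 5 = -6)
f(M) = -⅙ (f(M) = 1/(-6) = -⅙)
m(2, -9)*(1*6) + f(K) = (2² + 5*(-9))*(1*6) - ⅙ = (4 - 45)*6 - ⅙ = -41*6 - ⅙ = -246 - ⅙ = -1477/6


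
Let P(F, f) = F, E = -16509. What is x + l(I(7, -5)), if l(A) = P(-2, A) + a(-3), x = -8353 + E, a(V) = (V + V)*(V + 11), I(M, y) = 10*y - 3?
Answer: -24912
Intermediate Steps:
I(M, y) = -3 + 10*y
a(V) = 2*V*(11 + V) (a(V) = (2*V)*(11 + V) = 2*V*(11 + V))
x = -24862 (x = -8353 - 16509 = -24862)
l(A) = -50 (l(A) = -2 + 2*(-3)*(11 - 3) = -2 + 2*(-3)*8 = -2 - 48 = -50)
x + l(I(7, -5)) = -24862 - 50 = -24912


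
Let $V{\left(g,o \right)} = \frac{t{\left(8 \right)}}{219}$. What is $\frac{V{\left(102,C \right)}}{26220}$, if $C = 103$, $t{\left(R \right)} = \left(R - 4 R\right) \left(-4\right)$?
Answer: $\frac{8}{478515} \approx 1.6718 \cdot 10^{-5}$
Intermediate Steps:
$t{\left(R \right)} = 12 R$ ($t{\left(R \right)} = - 3 R \left(-4\right) = 12 R$)
$V{\left(g,o \right)} = \frac{32}{73}$ ($V{\left(g,o \right)} = \frac{12 \cdot 8}{219} = 96 \cdot \frac{1}{219} = \frac{32}{73}$)
$\frac{V{\left(102,C \right)}}{26220} = \frac{32}{73 \cdot 26220} = \frac{32}{73} \cdot \frac{1}{26220} = \frac{8}{478515}$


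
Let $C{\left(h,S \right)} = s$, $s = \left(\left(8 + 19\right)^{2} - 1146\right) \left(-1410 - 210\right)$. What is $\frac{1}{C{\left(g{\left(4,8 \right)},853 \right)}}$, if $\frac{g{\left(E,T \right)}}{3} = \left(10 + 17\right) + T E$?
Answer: $\frac{1}{675540} \approx 1.4803 \cdot 10^{-6}$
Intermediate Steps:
$s = 675540$ ($s = \left(27^{2} - 1146\right) \left(-1620\right) = \left(729 - 1146\right) \left(-1620\right) = \left(-417\right) \left(-1620\right) = 675540$)
$g{\left(E,T \right)} = 81 + 3 E T$ ($g{\left(E,T \right)} = 3 \left(\left(10 + 17\right) + T E\right) = 3 \left(27 + E T\right) = 81 + 3 E T$)
$C{\left(h,S \right)} = 675540$
$\frac{1}{C{\left(g{\left(4,8 \right)},853 \right)}} = \frac{1}{675540}$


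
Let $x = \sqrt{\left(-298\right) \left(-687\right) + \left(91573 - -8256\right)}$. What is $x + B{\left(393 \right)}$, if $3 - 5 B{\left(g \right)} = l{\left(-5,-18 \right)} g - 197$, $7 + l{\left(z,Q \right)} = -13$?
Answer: $1612 + \sqrt{304555} \approx 2163.9$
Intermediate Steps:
$l{\left(z,Q \right)} = -20$ ($l{\left(z,Q \right)} = -7 - 13 = -20$)
$x = \sqrt{304555}$ ($x = \sqrt{204726 + \left(91573 + 8256\right)} = \sqrt{204726 + 99829} = \sqrt{304555} \approx 551.87$)
$B{\left(g \right)} = 40 + 4 g$ ($B{\left(g \right)} = \frac{3}{5} - \frac{- 20 g - 197}{5} = \frac{3}{5} - \frac{-197 - 20 g}{5} = \frac{3}{5} + \left(\frac{197}{5} + 4 g\right) = 40 + 4 g$)
$x + B{\left(393 \right)} = \sqrt{304555} + \left(40 + 4 \cdot 393\right) = \sqrt{304555} + \left(40 + 1572\right) = \sqrt{304555} + 1612 = 1612 + \sqrt{304555}$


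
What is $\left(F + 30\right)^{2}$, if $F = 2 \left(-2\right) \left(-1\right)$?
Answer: $1156$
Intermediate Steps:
$F = 4$ ($F = \left(-4\right) \left(-1\right) = 4$)
$\left(F + 30\right)^{2} = \left(4 + 30\right)^{2} = 34^{2} = 1156$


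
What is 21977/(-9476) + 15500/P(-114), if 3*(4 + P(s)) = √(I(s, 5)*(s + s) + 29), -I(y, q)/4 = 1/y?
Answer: -1763437057/388516 - 15500*√21/41 ≈ -6271.3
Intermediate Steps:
I(y, q) = -4/y
P(s) = -4 + √21/3 (P(s) = -4 + √((-4/s)*(s + s) + 29)/3 = -4 + √((-4/s)*(2*s) + 29)/3 = -4 + √(-8 + 29)/3 = -4 + √21/3)
21977/(-9476) + 15500/P(-114) = 21977/(-9476) + 15500/(-4 + √21/3) = 21977*(-1/9476) + 15500/(-4 + √21/3) = -21977/9476 + 15500/(-4 + √21/3)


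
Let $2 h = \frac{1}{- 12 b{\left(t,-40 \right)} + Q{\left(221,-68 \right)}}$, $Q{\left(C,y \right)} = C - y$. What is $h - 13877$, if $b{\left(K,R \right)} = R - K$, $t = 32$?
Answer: $- \frac{32000361}{2306} \approx -13877.0$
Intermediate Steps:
$h = \frac{1}{2306}$ ($h = \frac{1}{2 \left(- 12 \left(-40 - 32\right) + \left(221 - -68\right)\right)} = \frac{1}{2 \left(- 12 \left(-40 - 32\right) + \left(221 + 68\right)\right)} = \frac{1}{2 \left(\left(-12\right) \left(-72\right) + 289\right)} = \frac{1}{2 \left(864 + 289\right)} = \frac{1}{2 \cdot 1153} = \frac{1}{2} \cdot \frac{1}{1153} = \frac{1}{2306} \approx 0.00043365$)
$h - 13877 = \frac{1}{2306} - 13877 = - \frac{32000361}{2306}$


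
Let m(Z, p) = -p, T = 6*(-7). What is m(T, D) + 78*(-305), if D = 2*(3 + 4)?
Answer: -23804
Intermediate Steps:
T = -42
D = 14 (D = 2*7 = 14)
m(T, D) + 78*(-305) = -1*14 + 78*(-305) = -14 - 23790 = -23804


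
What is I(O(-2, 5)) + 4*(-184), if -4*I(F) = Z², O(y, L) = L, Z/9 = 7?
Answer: -6913/4 ≈ -1728.3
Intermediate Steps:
Z = 63 (Z = 9*7 = 63)
I(F) = -3969/4 (I(F) = -¼*63² = -¼*3969 = -3969/4)
I(O(-2, 5)) + 4*(-184) = -3969/4 + 4*(-184) = -3969/4 - 736 = -6913/4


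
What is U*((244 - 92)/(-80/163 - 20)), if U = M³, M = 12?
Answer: -10703232/835 ≈ -12818.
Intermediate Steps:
U = 1728 (U = 12³ = 1728)
U*((244 - 92)/(-80/163 - 20)) = 1728*((244 - 92)/(-80/163 - 20)) = 1728*(152/(-80*1/163 - 20)) = 1728*(152/(-80/163 - 20)) = 1728*(152/(-3340/163)) = 1728*(152*(-163/3340)) = 1728*(-6194/835) = -10703232/835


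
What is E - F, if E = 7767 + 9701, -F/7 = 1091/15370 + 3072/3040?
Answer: 5103390871/292030 ≈ 17476.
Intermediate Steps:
F = -2210831/292030 (F = -7*(1091/15370 + 3072/3040) = -7*(1091*(1/15370) + 3072*(1/3040)) = -7*(1091/15370 + 96/95) = -7*315833/292030 = -2210831/292030 ≈ -7.5706)
E = 17468
E - F = 17468 - 1*(-2210831/292030) = 17468 + 2210831/292030 = 5103390871/292030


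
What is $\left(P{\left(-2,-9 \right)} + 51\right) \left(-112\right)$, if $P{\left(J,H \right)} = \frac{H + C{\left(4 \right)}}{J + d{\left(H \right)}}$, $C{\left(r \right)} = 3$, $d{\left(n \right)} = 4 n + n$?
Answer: $- \frac{269136}{47} \approx -5726.3$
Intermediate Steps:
$d{\left(n \right)} = 5 n$
$P{\left(J,H \right)} = \frac{3 + H}{J + 5 H}$ ($P{\left(J,H \right)} = \frac{H + 3}{J + 5 H} = \frac{3 + H}{J + 5 H}$)
$\left(P{\left(-2,-9 \right)} + 51\right) \left(-112\right) = \left(\frac{3 - 9}{-2 + 5 \left(-9\right)} + 51\right) \left(-112\right) = \left(\frac{1}{-2 - 45} \left(-6\right) + 51\right) \left(-112\right) = \left(\frac{1}{-47} \left(-6\right) + 51\right) \left(-112\right) = \left(\left(- \frac{1}{47}\right) \left(-6\right) + 51\right) \left(-112\right) = \left(\frac{6}{47} + 51\right) \left(-112\right) = \frac{2403}{47} \left(-112\right) = - \frac{269136}{47}$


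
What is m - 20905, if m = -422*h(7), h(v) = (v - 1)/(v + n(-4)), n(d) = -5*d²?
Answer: -1523533/73 ≈ -20870.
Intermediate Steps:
h(v) = (-1 + v)/(-80 + v) (h(v) = (v - 1)/(v - 5*(-4)²) = (-1 + v)/(v - 5*16) = (-1 + v)/(v - 80) = (-1 + v)/(-80 + v))
m = 2532/73 (m = -422*(-1 + 7)/(-80 + 7) = -422*6/(-73) = -(-422)*6/73 = -422*(-6/73) = 2532/73 ≈ 34.685)
m - 20905 = 2532/73 - 20905 = -1523533/73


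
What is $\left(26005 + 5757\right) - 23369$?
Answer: $8393$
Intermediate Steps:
$\left(26005 + 5757\right) - 23369 = 31762 - 23369 = 8393$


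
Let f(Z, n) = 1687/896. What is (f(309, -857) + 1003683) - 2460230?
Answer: -186437775/128 ≈ -1.4565e+6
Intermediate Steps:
f(Z, n) = 241/128 (f(Z, n) = 1687*(1/896) = 241/128)
(f(309, -857) + 1003683) - 2460230 = (241/128 + 1003683) - 2460230 = 128471665/128 - 2460230 = -186437775/128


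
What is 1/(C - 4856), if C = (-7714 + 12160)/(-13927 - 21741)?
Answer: -17834/86604127 ≈ -0.00020593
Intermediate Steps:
C = -2223/17834 (C = 4446/(-35668) = 4446*(-1/35668) = -2223/17834 ≈ -0.12465)
1/(C - 4856) = 1/(-2223/17834 - 4856) = 1/(-86604127/17834) = -17834/86604127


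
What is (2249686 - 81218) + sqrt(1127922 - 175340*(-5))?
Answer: 2168468 + sqrt(2004622) ≈ 2.1699e+6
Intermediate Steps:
(2249686 - 81218) + sqrt(1127922 - 175340*(-5)) = 2168468 + sqrt(1127922 + 876700) = 2168468 + sqrt(2004622)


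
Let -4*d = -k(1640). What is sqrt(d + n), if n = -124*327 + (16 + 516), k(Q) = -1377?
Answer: I*sqrt(161441)/2 ≈ 200.9*I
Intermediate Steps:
d = -1377/4 (d = -(-1)*(-1377)/4 = -1/4*1377 = -1377/4 ≈ -344.25)
n = -40016 (n = -40548 + 532 = -40016)
sqrt(d + n) = sqrt(-1377/4 - 40016) = sqrt(-161441/4) = I*sqrt(161441)/2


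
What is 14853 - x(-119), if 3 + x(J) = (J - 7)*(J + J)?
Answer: -15132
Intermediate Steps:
x(J) = -3 + 2*J*(-7 + J) (x(J) = -3 + (J - 7)*(J + J) = -3 + (-7 + J)*(2*J) = -3 + 2*J*(-7 + J))
14853 - x(-119) = 14853 - (-3 - 14*(-119) + 2*(-119)**2) = 14853 - (-3 + 1666 + 2*14161) = 14853 - (-3 + 1666 + 28322) = 14853 - 1*29985 = 14853 - 29985 = -15132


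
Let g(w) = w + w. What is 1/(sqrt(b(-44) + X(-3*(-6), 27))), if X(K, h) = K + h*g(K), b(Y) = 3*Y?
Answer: sqrt(858)/858 ≈ 0.034139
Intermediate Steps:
g(w) = 2*w
X(K, h) = K + 2*K*h (X(K, h) = K + h*(2*K) = K + 2*K*h)
1/(sqrt(b(-44) + X(-3*(-6), 27))) = 1/(sqrt(3*(-44) + (-3*(-6))*(1 + 2*27))) = 1/(sqrt(-132 + 18*(1 + 54))) = 1/(sqrt(-132 + 18*55)) = 1/(sqrt(-132 + 990)) = 1/(sqrt(858)) = sqrt(858)/858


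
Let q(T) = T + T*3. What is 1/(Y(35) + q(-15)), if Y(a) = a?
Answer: -1/25 ≈ -0.040000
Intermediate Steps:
q(T) = 4*T (q(T) = T + 3*T = 4*T)
1/(Y(35) + q(-15)) = 1/(35 + 4*(-15)) = 1/(35 - 60) = 1/(-25) = -1/25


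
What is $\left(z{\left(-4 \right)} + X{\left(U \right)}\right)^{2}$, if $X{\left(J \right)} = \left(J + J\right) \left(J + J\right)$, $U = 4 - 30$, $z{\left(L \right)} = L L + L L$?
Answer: $7485696$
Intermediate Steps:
$z{\left(L \right)} = 2 L^{2}$ ($z{\left(L \right)} = L^{2} + L^{2} = 2 L^{2}$)
$U = -26$ ($U = 4 - 30 = -26$)
$X{\left(J \right)} = 4 J^{2}$ ($X{\left(J \right)} = 2 J 2 J = 4 J^{2}$)
$\left(z{\left(-4 \right)} + X{\left(U \right)}\right)^{2} = \left(2 \left(-4\right)^{2} + 4 \left(-26\right)^{2}\right)^{2} = \left(2 \cdot 16 + 4 \cdot 676\right)^{2} = \left(32 + 2704\right)^{2} = 2736^{2} = 7485696$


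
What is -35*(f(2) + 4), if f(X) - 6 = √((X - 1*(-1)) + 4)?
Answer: -350 - 35*√7 ≈ -442.60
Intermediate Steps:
f(X) = 6 + √(5 + X) (f(X) = 6 + √((X - 1*(-1)) + 4) = 6 + √((X + 1) + 4) = 6 + √((1 + X) + 4) = 6 + √(5 + X))
-35*(f(2) + 4) = -35*((6 + √(5 + 2)) + 4) = -35*((6 + √7) + 4) = -35*(10 + √7) = -350 - 35*√7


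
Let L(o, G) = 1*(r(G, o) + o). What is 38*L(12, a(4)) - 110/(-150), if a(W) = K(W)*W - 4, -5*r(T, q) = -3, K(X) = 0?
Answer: 7193/15 ≈ 479.53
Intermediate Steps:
r(T, q) = ⅗ (r(T, q) = -⅕*(-3) = ⅗)
a(W) = -4 (a(W) = 0*W - 4 = 0 - 4 = -4)
L(o, G) = ⅗ + o (L(o, G) = 1*(⅗ + o) = ⅗ + o)
38*L(12, a(4)) - 110/(-150) = 38*(⅗ + 12) - 110/(-150) = 38*(63/5) - 110*(-1/150) = 2394/5 + 11/15 = 7193/15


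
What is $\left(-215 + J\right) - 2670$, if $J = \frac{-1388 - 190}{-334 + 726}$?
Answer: $- \frac{566249}{196} \approx -2889.0$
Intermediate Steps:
$J = - \frac{789}{196}$ ($J = - \frac{1578}{392} = \left(-1578\right) \frac{1}{392} = - \frac{789}{196} \approx -4.0255$)
$\left(-215 + J\right) - 2670 = \left(-215 - \frac{789}{196}\right) - 2670 = - \frac{42929}{196} - 2670 = - \frac{566249}{196}$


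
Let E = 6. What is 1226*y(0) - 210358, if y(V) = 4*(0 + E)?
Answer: -180934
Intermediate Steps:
y(V) = 24 (y(V) = 4*(0 + 6) = 4*6 = 24)
1226*y(0) - 210358 = 1226*24 - 210358 = 29424 - 210358 = -180934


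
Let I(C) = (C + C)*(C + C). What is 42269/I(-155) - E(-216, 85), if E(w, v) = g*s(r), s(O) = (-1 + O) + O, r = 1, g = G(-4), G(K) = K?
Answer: 426669/96100 ≈ 4.4398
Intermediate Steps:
g = -4
s(O) = -1 + 2*O
E(w, v) = -4 (E(w, v) = -4*(-1 + 2*1) = -4*(-1 + 2) = -4*1 = -4)
I(C) = 4*C**2 (I(C) = (2*C)*(2*C) = 4*C**2)
42269/I(-155) - E(-216, 85) = 42269/((4*(-155)**2)) - 1*(-4) = 42269/((4*24025)) + 4 = 42269/96100 + 4 = 426669/96100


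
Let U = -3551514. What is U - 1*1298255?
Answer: -4849769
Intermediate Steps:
U - 1*1298255 = -3551514 - 1*1298255 = -3551514 - 1298255 = -4849769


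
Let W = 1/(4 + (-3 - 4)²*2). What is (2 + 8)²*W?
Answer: 50/51 ≈ 0.98039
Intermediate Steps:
W = 1/102 (W = 1/(4 + (-7)²*2) = 1/(4 + 49*2) = 1/(4 + 98) = 1/102 ≈ 0.0098039)
(2 + 8)²*W = (2 + 8)²*(1/102) = 10²*(1/102) = 100*(1/102) = 50/51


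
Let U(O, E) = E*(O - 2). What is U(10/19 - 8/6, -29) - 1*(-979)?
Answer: 60443/57 ≈ 1060.4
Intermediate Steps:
U(O, E) = E*(-2 + O)
U(10/19 - 8/6, -29) - 1*(-979) = -29*(-2 + (10/19 - 8/6)) - 1*(-979) = -29*(-2 + (10*(1/19) - 8*⅙)) + 979 = -29*(-2 + (10/19 - 4/3)) + 979 = -29*(-2 - 46/57) + 979 = -29*(-160/57) + 979 = 4640/57 + 979 = 60443/57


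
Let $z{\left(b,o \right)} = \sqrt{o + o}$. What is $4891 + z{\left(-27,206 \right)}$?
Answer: $4891 + 2 \sqrt{103} \approx 4911.3$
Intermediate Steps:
$z{\left(b,o \right)} = \sqrt{2} \sqrt{o}$ ($z{\left(b,o \right)} = \sqrt{2 o} = \sqrt{2} \sqrt{o}$)
$4891 + z{\left(-27,206 \right)} = 4891 + \sqrt{2} \sqrt{206} = 4891 + 2 \sqrt{103}$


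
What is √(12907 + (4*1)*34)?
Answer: √13043 ≈ 114.21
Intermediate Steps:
√(12907 + (4*1)*34) = √(12907 + 4*34) = √(12907 + 136) = √13043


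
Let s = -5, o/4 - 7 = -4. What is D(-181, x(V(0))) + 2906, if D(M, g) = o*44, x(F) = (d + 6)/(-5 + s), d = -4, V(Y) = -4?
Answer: 3434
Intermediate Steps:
o = 12 (o = 28 + 4*(-4) = 28 - 16 = 12)
x(F) = -⅕ (x(F) = (-4 + 6)/(-5 - 5) = 2/(-10) = 2*(-⅒) = -⅕)
D(M, g) = 528 (D(M, g) = 12*44 = 528)
D(-181, x(V(0))) + 2906 = 528 + 2906 = 3434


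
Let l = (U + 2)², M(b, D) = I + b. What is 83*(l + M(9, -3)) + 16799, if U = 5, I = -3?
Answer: 21364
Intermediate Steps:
M(b, D) = -3 + b
l = 49 (l = (5 + 2)² = 7² = 49)
83*(l + M(9, -3)) + 16799 = 83*(49 + (-3 + 9)) + 16799 = 83*(49 + 6) + 16799 = 83*55 + 16799 = 4565 + 16799 = 21364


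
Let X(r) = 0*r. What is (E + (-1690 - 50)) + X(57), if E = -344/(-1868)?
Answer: -812494/467 ≈ -1739.8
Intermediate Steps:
E = 86/467 (E = -344*(-1/1868) = 86/467 ≈ 0.18415)
X(r) = 0
(E + (-1690 - 50)) + X(57) = (86/467 + (-1690 - 50)) + 0 = (86/467 - 1740) + 0 = -812494/467 + 0 = -812494/467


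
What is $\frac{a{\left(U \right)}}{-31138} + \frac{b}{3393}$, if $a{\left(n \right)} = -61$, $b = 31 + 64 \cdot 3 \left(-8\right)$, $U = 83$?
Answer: $- \frac{46655717}{105651234} \approx -0.4416$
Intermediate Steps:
$b = -1505$ ($b = 31 + 64 \left(-24\right) = 31 - 1536 = -1505$)
$\frac{a{\left(U \right)}}{-31138} + \frac{b}{3393} = - \frac{61}{-31138} - \frac{1505}{3393} = \left(-61\right) \left(- \frac{1}{31138}\right) - \frac{1505}{3393} = \frac{61}{31138} - \frac{1505}{3393} = - \frac{46655717}{105651234}$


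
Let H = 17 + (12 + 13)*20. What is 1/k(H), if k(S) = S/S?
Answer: 1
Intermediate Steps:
H = 517 (H = 17 + 25*20 = 17 + 500 = 517)
k(S) = 1
1/k(H) = 1/1 = 1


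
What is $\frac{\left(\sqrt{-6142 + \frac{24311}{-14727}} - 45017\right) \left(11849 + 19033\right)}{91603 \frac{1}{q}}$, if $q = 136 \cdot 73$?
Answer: $- \frac{13802054460432}{91603} + \frac{102198832 i \sqrt{1332462805215}}{449679127} \approx -1.5067 \cdot 10^{8} + 2.6234 \cdot 10^{5} i$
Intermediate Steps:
$q = 9928$
$\frac{\left(\sqrt{-6142 + \frac{24311}{-14727}} - 45017\right) \left(11849 + 19033\right)}{91603 \frac{1}{q}} = \frac{\left(\sqrt{-6142 + \frac{24311}{-14727}} - 45017\right) \left(11849 + 19033\right)}{91603 \cdot \frac{1}{9928}} = \frac{\left(\sqrt{-6142 + 24311 \left(- \frac{1}{14727}\right)} - 45017\right) 30882}{91603 \cdot \frac{1}{9928}} = \frac{\left(\sqrt{-6142 - \frac{24311}{14727}} - 45017\right) 30882}{\frac{91603}{9928}} = \left(\sqrt{- \frac{90477545}{14727}} - 45017\right) 30882 \cdot \frac{9928}{91603} = \left(\frac{i \sqrt{1332462805215}}{14727} - 45017\right) 30882 \cdot \frac{9928}{91603} = \left(-45017 + \frac{i \sqrt{1332462805215}}{14727}\right) 30882 \cdot \frac{9928}{91603} = \left(-1390214994 + \frac{10294 i \sqrt{1332462805215}}{4909}\right) \frac{9928}{91603} = - \frac{13802054460432}{91603} + \frac{102198832 i \sqrt{1332462805215}}{449679127}$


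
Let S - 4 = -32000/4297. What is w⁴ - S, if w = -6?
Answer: 5583724/4297 ≈ 1299.4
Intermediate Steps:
S = -14812/4297 (S = 4 - 32000/4297 = -14812/4297 ≈ -3.4471)
w⁴ - S = (-6)⁴ - 1*(-14812/4297) = 1296 + 14812/4297 = 5583724/4297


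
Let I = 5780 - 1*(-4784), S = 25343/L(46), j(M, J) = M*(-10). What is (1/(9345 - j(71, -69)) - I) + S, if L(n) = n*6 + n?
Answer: -33948344253/3237710 ≈ -10485.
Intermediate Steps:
j(M, J) = -10*M
L(n) = 7*n (L(n) = 6*n + n = 7*n)
S = 25343/322 (S = 25343/((7*46)) = 25343/322 ≈ 78.705)
I = 10564 (I = 5780 + 4784 = 10564)
(1/(9345 - j(71, -69)) - I) + S = (1/(9345 - (-10)*71) - 1*10564) + 25343/322 = (1/(9345 - 1*(-710)) - 10564) + 25343/322 = (1/(9345 + 710) - 10564) + 25343/322 = (1/10055 - 10564) + 25343/322 = -106221019/10055 + 25343/322 = -33948344253/3237710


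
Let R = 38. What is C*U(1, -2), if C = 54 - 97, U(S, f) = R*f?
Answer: 3268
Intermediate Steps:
U(S, f) = 38*f
C = -43
C*U(1, -2) = -1634*(-2) = -43*(-76) = 3268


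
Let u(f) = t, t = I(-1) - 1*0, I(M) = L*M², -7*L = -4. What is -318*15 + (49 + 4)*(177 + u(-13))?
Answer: 32489/7 ≈ 4641.3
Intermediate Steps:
L = 4/7 (L = -⅐*(-4) = 4/7 ≈ 0.57143)
I(M) = 4*M²/7
t = 4/7 (t = (4/7)*(-1)² - 1*0 = (4/7)*1 + 0 = 4/7 + 0 = 4/7 ≈ 0.57143)
u(f) = 4/7
-318*15 + (49 + 4)*(177 + u(-13)) = -318*15 + (49 + 4)*(177 + 4/7) = -4770 + 53*(1243/7) = -4770 + 65879/7 = 32489/7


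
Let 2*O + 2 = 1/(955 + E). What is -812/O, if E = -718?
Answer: 384888/473 ≈ 813.72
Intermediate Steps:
O = -473/474 (O = -1 + 1/(2*(955 - 718)) = -1 + (1/2)/237 = -1 + (1/2)*(1/237) = -1 + 1/474 = -473/474 ≈ -0.99789)
-812/O = -812/(-473/474) = -812*(-474/473) = 384888/473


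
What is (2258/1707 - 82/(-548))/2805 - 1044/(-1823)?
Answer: 1370930207377/2391683008770 ≈ 0.57321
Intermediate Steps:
(2258/1707 - 82/(-548))/2805 - 1044/(-1823) = (2258*(1/1707) - 82*(-1/548))*(1/2805) - 1044*(-1/1823) = (2258/1707 + 41/274)*(1/2805) + 1044/1823 = (688679/467718)*(1/2805) + 1044/1823 = 688679/1311948990 + 1044/1823 = 1370930207377/2391683008770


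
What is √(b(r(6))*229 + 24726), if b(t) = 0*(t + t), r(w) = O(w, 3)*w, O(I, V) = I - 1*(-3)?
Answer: √24726 ≈ 157.25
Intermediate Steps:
O(I, V) = 3 + I (O(I, V) = I + 3 = 3 + I)
r(w) = w*(3 + w) (r(w) = (3 + w)*w = w*(3 + w))
b(t) = 0 (b(t) = 0*(2*t) = 0)
√(b(r(6))*229 + 24726) = √(0*229 + 24726) = √(0 + 24726) = √24726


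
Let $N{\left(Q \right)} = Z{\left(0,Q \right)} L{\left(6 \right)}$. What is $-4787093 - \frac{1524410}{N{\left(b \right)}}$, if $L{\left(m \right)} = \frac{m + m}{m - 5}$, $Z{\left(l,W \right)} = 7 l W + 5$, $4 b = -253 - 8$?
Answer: $- \frac{28874999}{6} \approx -4.8125 \cdot 10^{6}$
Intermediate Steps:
$b = - \frac{261}{4}$ ($b = \frac{-253 - 8}{4} = \frac{1}{4} \left(-261\right) = - \frac{261}{4} \approx -65.25$)
$Z{\left(l,W \right)} = 5 + 7 W l$ ($Z{\left(l,W \right)} = 7 W l + 5 = 5 + 7 W l$)
$L{\left(m \right)} = \frac{2 m}{-5 + m}$
$N{\left(Q \right)} = 60$ ($N{\left(Q \right)} = \left(5 + 7 Q 0\right) 2 \cdot 6 \frac{1}{-5 + 6} = \left(5 + 0\right) 2 \cdot 6 \cdot 1^{-1} = 5 \cdot 2 \cdot 6 \cdot 1 = 5 \cdot 12 = 60$)
$-4787093 - \frac{1524410}{N{\left(b \right)}} = -4787093 - \frac{1524410}{60} = -4787093 - \frac{152441}{6} = - \frac{28874999}{6}$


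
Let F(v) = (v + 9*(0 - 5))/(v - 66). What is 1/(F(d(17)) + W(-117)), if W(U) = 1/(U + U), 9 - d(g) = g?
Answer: 4329/3082 ≈ 1.4046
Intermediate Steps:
d(g) = 9 - g
W(U) = 1/(2*U)
F(v) = (-45 + v)/(-66 + v) (F(v) = (v + 9*(-5))/(-66 + v) = (v - 45)/(-66 + v) = (-45 + v)/(-66 + v))
1/(F(d(17)) + W(-117)) = 1/((-45 + (9 - 1*17))/(-66 + (9 - 1*17)) + (1/2)/(-117)) = 1/((-45 + (9 - 17))/(-66 + (9 - 17)) + (1/2)*(-1/117)) = 1/((-45 - 8)/(-66 - 8) - 1/234) = 1/(-53/(-74) - 1/234) = 1/(-1/74*(-53) - 1/234) = 1/(53/74 - 1/234) = 1/(3082/4329) = 4329/3082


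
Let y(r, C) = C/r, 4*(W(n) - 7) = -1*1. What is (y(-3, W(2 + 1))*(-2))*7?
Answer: 63/2 ≈ 31.500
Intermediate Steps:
W(n) = 27/4 (W(n) = 7 + (-1*1)/4 = 7 + (¼)*(-1) = 7 - ¼ = 27/4)
(y(-3, W(2 + 1))*(-2))*7 = (((27/4)/(-3))*(-2))*7 = (((27/4)*(-⅓))*(-2))*7 = -9/4*(-2)*7 = (9/2)*7 = 63/2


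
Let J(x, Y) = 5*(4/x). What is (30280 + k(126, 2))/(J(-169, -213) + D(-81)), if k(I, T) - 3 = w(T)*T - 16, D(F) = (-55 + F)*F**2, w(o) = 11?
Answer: -5118841/150798044 ≈ -0.033945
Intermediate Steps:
D(F) = F**2*(-55 + F)
k(I, T) = -13 + 11*T (k(I, T) = 3 + (11*T - 16) = 3 + (-16 + 11*T) = -13 + 11*T)
J(x, Y) = 20/x
(30280 + k(126, 2))/(J(-169, -213) + D(-81)) = (30280 + (-13 + 11*2))/(20/(-169) + (-81)**2*(-55 - 81)) = (30280 + (-13 + 22))/(20*(-1/169) + 6561*(-136)) = (30280 + 9)/(-20/169 - 892296) = 30289/(-150798044/169) = 30289*(-169/150798044) = -5118841/150798044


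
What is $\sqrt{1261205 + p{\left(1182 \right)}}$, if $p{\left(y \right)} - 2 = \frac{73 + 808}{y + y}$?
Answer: $\frac{7 \sqrt{35960471211}}{1182} \approx 1123.0$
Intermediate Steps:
$p{\left(y \right)} = 2 + \frac{881}{2 y}$ ($p{\left(y \right)} = 2 + \frac{73 + 808}{y + y} = 2 + \frac{881}{2 y}$)
$\sqrt{1261205 + p{\left(1182 \right)}} = \sqrt{1261205 + \left(2 + \frac{881}{2 \cdot 1182}\right)} = \sqrt{1261205 + \left(2 + \frac{881}{2} \cdot \frac{1}{1182}\right)} = \sqrt{1261205 + \left(2 + \frac{881}{2364}\right)} = \sqrt{1261205 + \frac{5609}{2364}} = \sqrt{\frac{2981494229}{2364}} = \frac{7 \sqrt{35960471211}}{1182}$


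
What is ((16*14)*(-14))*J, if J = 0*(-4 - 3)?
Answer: 0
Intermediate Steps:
J = 0 (J = 0*(-7) = 0)
((16*14)*(-14))*J = ((16*14)*(-14))*0 = (224*(-14))*0 = -3136*0 = 0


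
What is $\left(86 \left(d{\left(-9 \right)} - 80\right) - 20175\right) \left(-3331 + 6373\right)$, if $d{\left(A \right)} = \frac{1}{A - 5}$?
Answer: $- \frac{576239976}{7} \approx -8.232 \cdot 10^{7}$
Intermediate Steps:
$d{\left(A \right)} = \frac{1}{-5 + A}$
$\left(86 \left(d{\left(-9 \right)} - 80\right) - 20175\right) \left(-3331 + 6373\right) = \left(86 \left(\frac{1}{-5 - 9} - 80\right) - 20175\right) \left(-3331 + 6373\right) = \left(86 \left(\frac{1}{-14} - 80\right) - 20175\right) 3042 = \left(86 \left(- \frac{1}{14} - 80\right) - 20175\right) 3042 = \left(86 \left(- \frac{1121}{14}\right) - 20175\right) 3042 = \left(- \frac{48203}{7} - 20175\right) 3042 = \left(- \frac{189428}{7}\right) 3042 = - \frac{576239976}{7}$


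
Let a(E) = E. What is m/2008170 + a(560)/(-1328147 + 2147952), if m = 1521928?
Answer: 17840125132/23518682955 ≈ 0.75855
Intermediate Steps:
m/2008170 + a(560)/(-1328147 + 2147952) = 1521928/2008170 + 560/(-1328147 + 2147952) = 1521928*(1/2008170) + 560/819805 = 760964/1004085 + 560*(1/819805) = 760964/1004085 + 16/23423 = 17840125132/23518682955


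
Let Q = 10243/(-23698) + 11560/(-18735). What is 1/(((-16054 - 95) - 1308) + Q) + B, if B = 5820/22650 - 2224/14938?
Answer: 85839889557051804/794708446036814155 ≈ 0.10801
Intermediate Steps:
B = 609426/5639095 (B = 5820*(1/22650) - 2224*1/14938 = 194/755 - 1112/7469 = 609426/5639095 ≈ 0.10807)
Q = -93170297/88796406 (Q = 10243*(-1/23698) + 11560*(-1/18735) = -10243/23698 - 2312/3747 = -93170297/88796406 ≈ -1.0493)
1/(((-16054 - 95) - 1308) + Q) + B = 1/(((-16054 - 95) - 1308) - 93170297/88796406) + 609426/5639095 = 1/((-16149 - 1308) - 93170297/88796406) + 609426/5639095 = 1/(-17457 - 93170297/88796406) + 609426/5639095 = 1/(-1550212029839/88796406) + 609426/5639095 = -88796406/1550212029839 + 609426/5639095 = 85839889557051804/794708446036814155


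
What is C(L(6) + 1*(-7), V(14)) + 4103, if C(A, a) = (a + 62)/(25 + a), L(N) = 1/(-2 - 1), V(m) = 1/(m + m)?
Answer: 2877940/701 ≈ 4105.5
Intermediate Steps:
V(m) = 1/(2*m)
L(N) = -⅓ (L(N) = 1/(-3) = -⅓)
C(A, a) = (62 + a)/(25 + a)
C(L(6) + 1*(-7), V(14)) + 4103 = (62 + (½)/14)/(25 + (½)/14) + 4103 = (62 + (½)*(1/14))/(25 + (½)*(1/14)) + 4103 = (62 + 1/28)/(25 + 1/28) + 4103 = (1737/28)/(701/28) + 4103 = (28/701)*(1737/28) + 4103 = 1737/701 + 4103 = 2877940/701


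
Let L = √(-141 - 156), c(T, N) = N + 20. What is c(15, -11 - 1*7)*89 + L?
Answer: 178 + 3*I*√33 ≈ 178.0 + 17.234*I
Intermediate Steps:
c(T, N) = 20 + N
L = 3*I*√33 (L = √(-297) = 3*I*√33 ≈ 17.234*I)
c(15, -11 - 1*7)*89 + L = (20 + (-11 - 1*7))*89 + 3*I*√33 = (20 + (-11 - 7))*89 + 3*I*√33 = (20 - 18)*89 + 3*I*√33 = 2*89 + 3*I*√33 = 178 + 3*I*√33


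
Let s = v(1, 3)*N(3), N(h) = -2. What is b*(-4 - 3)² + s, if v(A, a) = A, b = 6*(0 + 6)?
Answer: 1762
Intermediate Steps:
b = 36 (b = 6*6 = 36)
s = -2 (s = 1*(-2) = -2)
b*(-4 - 3)² + s = 36*(-4 - 3)² - 2 = 36*(-7)² - 2 = 36*49 - 2 = 1764 - 2 = 1762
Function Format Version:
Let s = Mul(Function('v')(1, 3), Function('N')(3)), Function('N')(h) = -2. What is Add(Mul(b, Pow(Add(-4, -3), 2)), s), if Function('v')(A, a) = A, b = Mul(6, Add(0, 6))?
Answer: 1762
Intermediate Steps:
b = 36 (b = Mul(6, 6) = 36)
s = -2 (s = Mul(1, -2) = -2)
Add(Mul(b, Pow(Add(-4, -3), 2)), s) = Add(Mul(36, Pow(Add(-4, -3), 2)), -2) = Add(Mul(36, Pow(-7, 2)), -2) = Add(Mul(36, 49), -2) = Add(1764, -2) = 1762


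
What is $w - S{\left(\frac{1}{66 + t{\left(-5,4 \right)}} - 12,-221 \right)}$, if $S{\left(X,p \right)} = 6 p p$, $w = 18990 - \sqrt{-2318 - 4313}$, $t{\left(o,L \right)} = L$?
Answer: $-274056 - i \sqrt{6631} \approx -2.7406 \cdot 10^{5} - 81.431 i$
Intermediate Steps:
$w = 18990 - i \sqrt{6631}$ ($w = 18990 - \sqrt{-6631} = 18990 - i \sqrt{6631} \approx 18990.0 - 81.431 i$)
$S{\left(X,p \right)} = 6 p^{2}$
$w - S{\left(\frac{1}{66 + t{\left(-5,4 \right)}} - 12,-221 \right)} = \left(18990 - i \sqrt{6631}\right) - 6 \left(-221\right)^{2} = \left(18990 - i \sqrt{6631}\right) - 6 \cdot 48841 = \left(18990 - i \sqrt{6631}\right) - 293046 = -274056 - i \sqrt{6631}$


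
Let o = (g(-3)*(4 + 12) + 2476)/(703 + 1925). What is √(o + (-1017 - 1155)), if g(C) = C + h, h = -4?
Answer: I*√104128149/219 ≈ 46.595*I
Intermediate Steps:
g(C) = -4 + C (g(C) = C - 4 = -4 + C)
o = 197/219 (o = ((-4 - 3)*(4 + 12) + 2476)/(703 + 1925) = (-7*16 + 2476)/2628 = (-112 + 2476)*(1/2628) = 2364*(1/2628) = 197/219 ≈ 0.89954)
√(o + (-1017 - 1155)) = √(197/219 + (-1017 - 1155)) = √(197/219 - 2172) = √(-475471/219) = I*√104128149/219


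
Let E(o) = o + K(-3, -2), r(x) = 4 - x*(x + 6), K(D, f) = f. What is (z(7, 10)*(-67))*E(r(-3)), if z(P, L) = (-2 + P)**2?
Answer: -18425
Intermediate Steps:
r(x) = 4 - x*(6 + x)
E(o) = -2 + o (E(o) = o - 2 = -2 + o)
(z(7, 10)*(-67))*E(r(-3)) = ((-2 + 7)**2*(-67))*(-2 + (4 - 1*(-3)**2 - 6*(-3))) = (5**2*(-67))*(-2 + (4 - 1*9 + 18)) = (25*(-67))*(-2 + (4 - 9 + 18)) = -1675*(-2 + 13) = -1675*11 = -18425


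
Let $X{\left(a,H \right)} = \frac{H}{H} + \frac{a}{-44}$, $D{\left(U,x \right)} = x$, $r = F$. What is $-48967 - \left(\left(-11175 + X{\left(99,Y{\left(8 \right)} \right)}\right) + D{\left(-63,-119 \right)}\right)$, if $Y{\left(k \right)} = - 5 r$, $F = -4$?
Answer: $- \frac{150687}{4} \approx -37672.0$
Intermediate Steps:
$r = -4$
$Y{\left(k \right)} = 20$ ($Y{\left(k \right)} = \left(-5\right) \left(-4\right) = 20$)
$X{\left(a,H \right)} = 1 - \frac{a}{44}$ ($X{\left(a,H \right)} = 1 + a \left(- \frac{1}{44}\right) = 1 - \frac{a}{44}$)
$-48967 - \left(\left(-11175 + X{\left(99,Y{\left(8 \right)} \right)}\right) + D{\left(-63,-119 \right)}\right) = -48967 - \left(\left(-11175 + \left(1 - \frac{9}{4}\right)\right) - 119\right) = -48967 - \left(\left(-11175 - \frac{5}{4}\right) - 119\right) = -48967 - \left(- \frac{44705}{4} - 119\right) = -48967 - - \frac{45181}{4} = -48967 + \frac{45181}{4} = - \frac{150687}{4}$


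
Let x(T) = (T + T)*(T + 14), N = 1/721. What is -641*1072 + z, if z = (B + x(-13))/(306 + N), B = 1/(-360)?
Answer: -4961595372611/7220520 ≈ -6.8715e+5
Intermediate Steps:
N = 1/721 ≈ 0.0013870
x(T) = 2*T*(14 + T) (x(T) = (2*T)*(14 + T) = 2*T*(14 + T))
B = -1/360 ≈ -0.0027778
z = -613571/7220520 (z = (-1/360 + 2*(-13)*(14 - 13))/(306 + 1/721) = (-1/360 + 2*(-13)*1)/(220627/721) = (-1/360 - 26)*(721/220627) = -9361/360*721/220627 = -613571/7220520 ≈ -0.084976)
-641*1072 + z = -641*1072 - 613571/7220520 = -687152 - 613571/7220520 = -4961595372611/7220520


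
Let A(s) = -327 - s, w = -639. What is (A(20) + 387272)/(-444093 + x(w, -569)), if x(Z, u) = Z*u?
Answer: -128975/26834 ≈ -4.8064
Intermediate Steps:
(A(20) + 387272)/(-444093 + x(w, -569)) = ((-327 - 1*20) + 387272)/(-444093 - 639*(-569)) = ((-327 - 20) + 387272)/(-444093 + 363591) = (-347 + 387272)/(-80502) = 386925*(-1/80502) = -128975/26834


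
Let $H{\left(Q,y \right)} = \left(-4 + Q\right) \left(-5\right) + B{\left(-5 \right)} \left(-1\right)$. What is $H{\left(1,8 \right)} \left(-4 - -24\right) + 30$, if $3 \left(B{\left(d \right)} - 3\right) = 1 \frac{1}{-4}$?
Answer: $\frac{815}{3} \approx 271.67$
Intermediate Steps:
$B{\left(d \right)} = \frac{35}{12}$ ($B{\left(d \right)} = 3 + \frac{1 \frac{1}{-4}}{3} = 3 + \frac{1 \left(- \frac{1}{4}\right)}{3} = 3 + \frac{1}{3} \left(- \frac{1}{4}\right) = 3 - \frac{1}{12} = \frac{35}{12}$)
$H{\left(Q,y \right)} = \frac{205}{12} - 5 Q$ ($H{\left(Q,y \right)} = \left(-4 + Q\right) \left(-5\right) + \frac{35}{12} \left(-1\right) = \left(20 - 5 Q\right) - \frac{35}{12} = \frac{205}{12} - 5 Q$)
$H{\left(1,8 \right)} \left(-4 - -24\right) + 30 = \left(\frac{205}{12} - 5\right) \left(-4 - -24\right) + 30 = \left(\frac{205}{12} - 5\right) \left(-4 + 24\right) + 30 = \frac{145}{12} \cdot 20 + 30 = \frac{725}{3} + 30 = \frac{815}{3}$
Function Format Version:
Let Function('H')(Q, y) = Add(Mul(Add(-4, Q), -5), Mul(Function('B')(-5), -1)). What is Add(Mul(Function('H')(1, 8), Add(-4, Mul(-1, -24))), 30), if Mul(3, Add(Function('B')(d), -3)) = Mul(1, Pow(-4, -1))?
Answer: Rational(815, 3) ≈ 271.67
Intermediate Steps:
Function('B')(d) = Rational(35, 12) (Function('B')(d) = Add(3, Mul(Rational(1, 3), Mul(1, Pow(-4, -1)))) = Add(3, Mul(Rational(1, 3), Mul(1, Rational(-1, 4)))) = Add(3, Mul(Rational(1, 3), Rational(-1, 4))) = Add(3, Rational(-1, 12)) = Rational(35, 12))
Function('H')(Q, y) = Add(Rational(205, 12), Mul(-5, Q)) (Function('H')(Q, y) = Add(Mul(Add(-4, Q), -5), Mul(Rational(35, 12), -1)) = Add(Add(20, Mul(-5, Q)), Rational(-35, 12)) = Add(Rational(205, 12), Mul(-5, Q)))
Add(Mul(Function('H')(1, 8), Add(-4, Mul(-1, -24))), 30) = Add(Mul(Add(Rational(205, 12), Mul(-5, 1)), Add(-4, Mul(-1, -24))), 30) = Add(Mul(Add(Rational(205, 12), -5), Add(-4, 24)), 30) = Add(Mul(Rational(145, 12), 20), 30) = Add(Rational(725, 3), 30) = Rational(815, 3)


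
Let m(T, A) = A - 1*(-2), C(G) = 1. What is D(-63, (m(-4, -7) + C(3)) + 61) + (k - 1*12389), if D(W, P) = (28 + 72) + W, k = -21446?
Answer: -33798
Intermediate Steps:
m(T, A) = 2 + A (m(T, A) = A + 2 = 2 + A)
D(W, P) = 100 + W
D(-63, (m(-4, -7) + C(3)) + 61) + (k - 1*12389) = (100 - 63) + (-21446 - 1*12389) = 37 + (-21446 - 12389) = 37 - 33835 = -33798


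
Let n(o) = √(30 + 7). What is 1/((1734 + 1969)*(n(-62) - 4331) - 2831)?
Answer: -16040524/257297902842843 - 3703*√37/257297902842843 ≈ -6.2430e-8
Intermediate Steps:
n(o) = √37
1/((1734 + 1969)*(n(-62) - 4331) - 2831) = 1/((1734 + 1969)*(√37 - 4331) - 2831) = 1/(3703*(-4331 + √37) - 2831) = 1/((-16037693 + 3703*√37) - 2831) = 1/(-16040524 + 3703*√37)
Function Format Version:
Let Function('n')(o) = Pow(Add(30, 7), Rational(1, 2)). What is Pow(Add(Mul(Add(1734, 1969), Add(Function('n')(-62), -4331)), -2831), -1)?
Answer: Add(Rational(-16040524, 257297902842843), Mul(Rational(-3703, 257297902842843), Pow(37, Rational(1, 2)))) ≈ -6.2430e-8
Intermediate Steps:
Function('n')(o) = Pow(37, Rational(1, 2))
Pow(Add(Mul(Add(1734, 1969), Add(Function('n')(-62), -4331)), -2831), -1) = Pow(Add(Mul(Add(1734, 1969), Add(Pow(37, Rational(1, 2)), -4331)), -2831), -1) = Pow(Add(Mul(3703, Add(-4331, Pow(37, Rational(1, 2)))), -2831), -1) = Pow(Add(Add(-16037693, Mul(3703, Pow(37, Rational(1, 2)))), -2831), -1) = Pow(Add(-16040524, Mul(3703, Pow(37, Rational(1, 2)))), -1)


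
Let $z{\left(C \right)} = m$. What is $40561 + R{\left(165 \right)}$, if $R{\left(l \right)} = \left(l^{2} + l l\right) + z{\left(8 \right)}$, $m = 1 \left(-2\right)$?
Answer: $95009$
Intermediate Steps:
$m = -2$
$z{\left(C \right)} = -2$
$R{\left(l \right)} = -2 + 2 l^{2}$ ($R{\left(l \right)} = \left(l^{2} + l l\right) - 2 = \left(l^{2} + l^{2}\right) - 2 = 2 l^{2} - 2 = -2 + 2 l^{2}$)
$40561 + R{\left(165 \right)} = 40561 - \left(2 - 2 \cdot 165^{2}\right) = 40561 + \left(-2 + 2 \cdot 27225\right) = 40561 + \left(-2 + 54450\right) = 40561 + 54448 = 95009$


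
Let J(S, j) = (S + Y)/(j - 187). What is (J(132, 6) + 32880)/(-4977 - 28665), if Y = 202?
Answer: -2975473/3044601 ≈ -0.97729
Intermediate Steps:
J(S, j) = (202 + S)/(-187 + j) (J(S, j) = (S + 202)/(j - 187) = (202 + S)/(-187 + j))
(J(132, 6) + 32880)/(-4977 - 28665) = ((202 + 132)/(-187 + 6) + 32880)/(-4977 - 28665) = (334/(-181) + 32880)/(-33642) = (-1/181*334 + 32880)*(-1/33642) = (-334/181 + 32880)*(-1/33642) = (5950946/181)*(-1/33642) = -2975473/3044601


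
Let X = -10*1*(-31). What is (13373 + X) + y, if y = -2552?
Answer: 11131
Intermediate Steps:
X = 310 (X = -10*(-31) = -1*(-310) = 310)
(13373 + X) + y = (13373 + 310) - 2552 = 13683 - 2552 = 11131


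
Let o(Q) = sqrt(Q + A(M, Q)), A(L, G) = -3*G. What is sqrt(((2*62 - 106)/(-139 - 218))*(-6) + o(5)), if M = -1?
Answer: sqrt(4284 + 14161*I*sqrt(10))/119 ≈ 1.3189 + 1.1988*I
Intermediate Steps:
o(Q) = sqrt(2)*sqrt(-Q) (o(Q) = sqrt(Q - 3*Q) = sqrt(-2*Q) = sqrt(2)*sqrt(-Q))
sqrt(((2*62 - 106)/(-139 - 218))*(-6) + o(5)) = sqrt(((2*62 - 106)/(-139 - 218))*(-6) + sqrt(2)*sqrt(-1*5)) = sqrt(((124 - 106)/(-357))*(-6) + sqrt(2)*sqrt(-5)) = sqrt((18*(-1/357))*(-6) + sqrt(2)*(I*sqrt(5))) = sqrt(-6/119*(-6) + I*sqrt(10)) = sqrt(36/119 + I*sqrt(10))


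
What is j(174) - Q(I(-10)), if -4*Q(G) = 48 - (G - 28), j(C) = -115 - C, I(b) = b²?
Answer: -295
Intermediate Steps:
Q(G) = -19 + G/4 (Q(G) = -(48 - (G - 28))/4 = -(48 - (-28 + G))/4 = -(48 + (28 - G))/4 = -(76 - G)/4 = -19 + G/4)
j(174) - Q(I(-10)) = (-115 - 1*174) - (-19 + (¼)*(-10)²) = (-115 - 174) - (-19 + (¼)*100) = -289 - (-19 + 25) = -289 - 1*6 = -289 - 6 = -295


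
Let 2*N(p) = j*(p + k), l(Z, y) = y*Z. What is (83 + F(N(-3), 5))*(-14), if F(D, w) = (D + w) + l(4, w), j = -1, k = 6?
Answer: -1491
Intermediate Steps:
l(Z, y) = Z*y
N(p) = -3 - p/2 (N(p) = (-(p + 6))/2 = (-(6 + p))/2 = (-6 - p)/2 = -3 - p/2)
F(D, w) = D + 5*w (F(D, w) = (D + w) + 4*w = D + 5*w)
(83 + F(N(-3), 5))*(-14) = (83 + ((-3 - 1/2*(-3)) + 5*5))*(-14) = (83 + ((-3 + 3/2) + 25))*(-14) = (83 + (-3/2 + 25))*(-14) = (83 + 47/2)*(-14) = (213/2)*(-14) = -1491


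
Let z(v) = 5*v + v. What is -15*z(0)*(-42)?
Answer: 0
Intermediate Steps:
z(v) = 6*v
-15*z(0)*(-42) = -90*0*(-42) = -15*0*(-42) = 0*(-42) = 0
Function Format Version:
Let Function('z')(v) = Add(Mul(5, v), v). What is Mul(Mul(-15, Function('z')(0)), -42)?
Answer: 0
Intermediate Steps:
Function('z')(v) = Mul(6, v)
Mul(Mul(-15, Function('z')(0)), -42) = Mul(Mul(-15, Mul(6, 0)), -42) = Mul(Mul(-15, 0), -42) = Mul(0, -42) = 0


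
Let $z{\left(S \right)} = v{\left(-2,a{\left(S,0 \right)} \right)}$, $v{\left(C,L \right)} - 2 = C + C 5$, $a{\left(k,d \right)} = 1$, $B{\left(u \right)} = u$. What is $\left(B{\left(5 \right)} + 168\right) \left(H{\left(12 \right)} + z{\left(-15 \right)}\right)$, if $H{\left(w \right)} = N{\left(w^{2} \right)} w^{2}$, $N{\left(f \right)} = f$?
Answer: $3585598$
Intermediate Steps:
$v{\left(C,L \right)} = 2 + 6 C$ ($v{\left(C,L \right)} = 2 + \left(C + C 5\right) = 2 + \left(C + 5 C\right) = 2 + 6 C$)
$H{\left(w \right)} = w^{4}$ ($H{\left(w \right)} = w^{2} w^{2} = w^{4}$)
$z{\left(S \right)} = -10$ ($z{\left(S \right)} = 2 + 6 \left(-2\right) = 2 - 12 = -10$)
$\left(B{\left(5 \right)} + 168\right) \left(H{\left(12 \right)} + z{\left(-15 \right)}\right) = \left(5 + 168\right) \left(12^{4} - 10\right) = 173 \left(20736 - 10\right) = 173 \cdot 20726 = 3585598$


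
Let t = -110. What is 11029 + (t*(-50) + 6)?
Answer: 16535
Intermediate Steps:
11029 + (t*(-50) + 6) = 11029 + (-110*(-50) + 6) = 11029 + (5500 + 6) = 11029 + 5506 = 16535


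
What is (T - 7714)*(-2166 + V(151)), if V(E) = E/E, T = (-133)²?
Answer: -21595875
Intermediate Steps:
T = 17689
V(E) = 1
(T - 7714)*(-2166 + V(151)) = (17689 - 7714)*(-2166 + 1) = 9975*(-2165) = -21595875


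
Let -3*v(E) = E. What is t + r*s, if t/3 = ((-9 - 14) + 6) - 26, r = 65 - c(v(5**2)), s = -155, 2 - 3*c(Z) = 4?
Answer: -30922/3 ≈ -10307.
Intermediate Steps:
v(E) = -E/3
c(Z) = -2/3 (c(Z) = 2/3 - 1/3*4 = 2/3 - 4/3 = -2/3)
r = 197/3 (r = 65 - 1*(-2/3) = 65 + 2/3 = 197/3 ≈ 65.667)
t = -129 (t = 3*(((-9 - 14) + 6) - 26) = 3*((-23 + 6) - 26) = 3*(-17 - 26) = 3*(-43) = -129)
t + r*s = -129 + (197/3)*(-155) = -129 - 30535/3 = -30922/3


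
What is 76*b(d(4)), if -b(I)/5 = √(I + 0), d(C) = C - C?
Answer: 0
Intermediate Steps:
d(C) = 0
b(I) = -5*√I (b(I) = -5*√(I + 0) = -5*√I)
76*b(d(4)) = 76*(-5*√0) = 76*(-5*0) = 76*0 = 0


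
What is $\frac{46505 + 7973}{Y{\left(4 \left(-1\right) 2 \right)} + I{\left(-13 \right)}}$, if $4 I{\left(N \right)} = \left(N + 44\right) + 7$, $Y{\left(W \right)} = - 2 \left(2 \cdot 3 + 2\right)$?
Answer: $- \frac{108956}{13} \approx -8381.2$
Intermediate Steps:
$Y{\left(W \right)} = -16$ ($Y{\left(W \right)} = - 2 \left(6 + 2\right) = \left(-2\right) 8 = -16$)
$I{\left(N \right)} = \frac{51}{4} + \frac{N}{4}$ ($I{\left(N \right)} = \frac{\left(N + 44\right) + 7}{4} = \frac{\left(44 + N\right) + 7}{4} = \frac{51 + N}{4} = \frac{51}{4} + \frac{N}{4}$)
$\frac{46505 + 7973}{Y{\left(4 \left(-1\right) 2 \right)} + I{\left(-13 \right)}} = \frac{46505 + 7973}{-16 + \left(\frac{51}{4} + \frac{1}{4} \left(-13\right)\right)} = \frac{54478}{-16 + \left(\frac{51}{4} - \frac{13}{4}\right)} = \frac{54478}{-16 + \frac{19}{2}} = \frac{54478}{- \frac{13}{2}} = 54478 \left(- \frac{2}{13}\right) = - \frac{108956}{13}$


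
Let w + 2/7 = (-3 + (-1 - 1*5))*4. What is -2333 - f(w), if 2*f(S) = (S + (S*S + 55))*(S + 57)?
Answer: -11088223/686 ≈ -16164.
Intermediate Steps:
w = -254/7 (w = -2/7 + (-3 + (-1 - 1*5))*4 = -2/7 + (-3 + (-1 - 5))*4 = -2/7 + (-3 - 6)*4 = -2/7 - 9*4 = -2/7 - 36 = -254/7 ≈ -36.286)
f(S) = (57 + S)*(55 + S + S²)/2 (f(S) = ((S + (S*S + 55))*(S + 57))/2 = ((S + (S² + 55))*(57 + S))/2 = ((S + (55 + S²))*(57 + S))/2 = ((55 + S + S²)*(57 + S))/2 = ((57 + S)*(55 + S + S²))/2 = (57 + S)*(55 + S + S²)/2)
-2333 - f(w) = -2333 - (3135/2 + (-254/7)³/2 + 29*(-254/7)² + 56*(-254/7)) = -2333 - (3135/2 + (½)*(-16387064/343) + 29*(64516/49) - 2032) = -2333 - (3135/2 - 8193532/343 + 1870964/49 - 2032) = -2333 - 1*9487785/686 = -2333 - 9487785/686 = -11088223/686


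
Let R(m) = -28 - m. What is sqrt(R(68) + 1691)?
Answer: sqrt(1595) ≈ 39.937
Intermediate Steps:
sqrt(R(68) + 1691) = sqrt((-28 - 1*68) + 1691) = sqrt((-28 - 68) + 1691) = sqrt(-96 + 1691) = sqrt(1595)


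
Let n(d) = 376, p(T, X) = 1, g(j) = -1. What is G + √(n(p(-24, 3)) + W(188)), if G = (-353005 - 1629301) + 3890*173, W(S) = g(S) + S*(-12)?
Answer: -1309336 + 3*I*√209 ≈ -1.3093e+6 + 43.37*I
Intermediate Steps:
W(S) = -1 - 12*S (W(S) = -1 + S*(-12) = -1 - 12*S)
G = -1309336 (G = -1982306 + 672970 = -1309336)
G + √(n(p(-24, 3)) + W(188)) = -1309336 + √(376 + (-1 - 12*188)) = -1309336 + √(376 + (-1 - 2256)) = -1309336 + √(376 - 2257) = -1309336 + √(-1881) = -1309336 + 3*I*√209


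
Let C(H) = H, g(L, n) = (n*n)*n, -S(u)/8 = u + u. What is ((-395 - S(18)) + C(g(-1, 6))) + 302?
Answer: 411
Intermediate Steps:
S(u) = -16*u (S(u) = -8*(u + u) = -16*u)
g(L, n) = n³ (g(L, n) = n²*n = n³)
((-395 - S(18)) + C(g(-1, 6))) + 302 = ((-395 - (-16)*18) + 6³) + 302 = ((-395 - 1*(-288)) + 216) + 302 = ((-395 + 288) + 216) + 302 = (-107 + 216) + 302 = 109 + 302 = 411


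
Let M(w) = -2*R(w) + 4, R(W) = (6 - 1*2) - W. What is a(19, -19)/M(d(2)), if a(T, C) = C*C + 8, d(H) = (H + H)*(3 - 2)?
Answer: 369/4 ≈ 92.250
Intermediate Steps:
R(W) = 4 - W (R(W) = (6 - 2) - W = 4 - W)
d(H) = 2*H (d(H) = (2*H)*1 = 2*H)
a(T, C) = 8 + C² (a(T, C) = C² + 8 = 8 + C²)
M(w) = -4 + 2*w (M(w) = -2*(4 - w) + 4 = (-8 + 2*w) + 4 = -4 + 2*w)
a(19, -19)/M(d(2)) = (8 + (-19)²)/(-4 + 2*(2*2)) = (8 + 361)/(-4 + 2*4) = 369/(-4 + 8) = 369/4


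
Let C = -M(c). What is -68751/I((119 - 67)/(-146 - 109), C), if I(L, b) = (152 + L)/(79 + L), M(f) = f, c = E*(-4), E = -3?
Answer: -1381413843/38708 ≈ -35688.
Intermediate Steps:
c = 12 (c = -3*(-4) = 12)
C = -12 (C = -1*12 = -12)
I(L, b) = (152 + L)/(79 + L)
-68751/I((119 - 67)/(-146 - 109), C) = -68751*(79 + (119 - 67)/(-146 - 109))/(152 + (119 - 67)/(-146 - 109)) = -68751*(79 + 52/(-255))/(152 + 52/(-255)) = -68751*(79 + 52*(-1/255))/(152 + 52*(-1/255)) = -68751*(79 - 52/255)/(152 - 52/255) = -68751/((38708/255)/(20093/255)) = -68751/((255/20093)*(38708/255)) = -68751/38708/20093 = -68751*20093/38708 = -1381413843/38708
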